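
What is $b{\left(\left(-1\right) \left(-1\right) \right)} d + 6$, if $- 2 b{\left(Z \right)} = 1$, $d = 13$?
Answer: $- \frac{1}{2} \approx -0.5$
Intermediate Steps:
$b{\left(Z \right)} = - \frac{1}{2}$ ($b{\left(Z \right)} = \left(- \frac{1}{2}\right) 1 = - \frac{1}{2}$)
$b{\left(\left(-1\right) \left(-1\right) \right)} d + 6 = \left(- \frac{1}{2}\right) 13 + 6 = - \frac{13}{2} + 6 = - \frac{1}{2}$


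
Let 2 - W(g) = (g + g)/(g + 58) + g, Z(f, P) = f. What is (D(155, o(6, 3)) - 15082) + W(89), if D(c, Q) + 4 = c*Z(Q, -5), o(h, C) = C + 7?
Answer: -2002759/147 ≈ -13624.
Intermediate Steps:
o(h, C) = 7 + C
W(g) = 2 - g - 2*g/(58 + g) (W(g) = 2 - ((g + g)/(g + 58) + g) = 2 - ((2*g)/(58 + g) + g) = 2 - (2*g/(58 + g) + g) = 2 - (g + 2*g/(58 + g)) = 2 + (-g - 2*g/(58 + g)) = 2 - g - 2*g/(58 + g))
D(c, Q) = -4 + Q*c (D(c, Q) = -4 + c*Q = -4 + Q*c)
(D(155, o(6, 3)) - 15082) + W(89) = ((-4 + (7 + 3)*155) - 15082) + (116 - 1*89² - 58*89)/(58 + 89) = ((-4 + 10*155) - 15082) + (116 - 1*7921 - 5162)/147 = ((-4 + 1550) - 15082) + (116 - 7921 - 5162)/147 = (1546 - 15082) + (1/147)*(-12967) = -13536 - 12967/147 = -2002759/147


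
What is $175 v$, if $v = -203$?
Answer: $-35525$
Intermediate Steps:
$175 v = 175 \left(-203\right) = -35525$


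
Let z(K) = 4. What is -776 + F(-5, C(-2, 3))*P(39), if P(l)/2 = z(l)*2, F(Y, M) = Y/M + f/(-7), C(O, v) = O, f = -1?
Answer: -5136/7 ≈ -733.71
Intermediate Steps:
F(Y, M) = ⅐ + Y/M (F(Y, M) = Y/M - 1/(-7) = Y/M - 1*(-⅐) = Y/M + ⅐ = ⅐ + Y/M)
P(l) = 16 (P(l) = 2*(4*2) = 2*8 = 16)
-776 + F(-5, C(-2, 3))*P(39) = -776 + ((-5 + (⅐)*(-2))/(-2))*16 = -776 - (-5 - 2/7)/2*16 = -776 - ½*(-37/7)*16 = -776 + (37/14)*16 = -776 + 296/7 = -5136/7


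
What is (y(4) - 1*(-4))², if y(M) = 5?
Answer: 81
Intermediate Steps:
(y(4) - 1*(-4))² = (5 - 1*(-4))² = (5 + 4)² = 9² = 81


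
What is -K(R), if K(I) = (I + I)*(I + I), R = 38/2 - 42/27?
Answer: -98596/81 ≈ -1217.2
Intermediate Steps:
R = 157/9 (R = 38*(1/2) - 42*1/27 = 19 - 14/9 = 157/9 ≈ 17.444)
K(I) = 4*I**2 (K(I) = (2*I)*(2*I) = 4*I**2)
-K(R) = -4*(157/9)**2 = -4*24649/81 = -1*98596/81 = -98596/81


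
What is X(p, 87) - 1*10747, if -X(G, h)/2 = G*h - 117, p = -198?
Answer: 23939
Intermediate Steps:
X(G, h) = 234 - 2*G*h (X(G, h) = -2*(G*h - 117) = -2*(-117 + G*h) = 234 - 2*G*h)
X(p, 87) - 1*10747 = (234 - 2*(-198)*87) - 1*10747 = (234 + 34452) - 10747 = 34686 - 10747 = 23939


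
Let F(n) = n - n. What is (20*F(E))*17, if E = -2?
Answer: 0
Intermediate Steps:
F(n) = 0
(20*F(E))*17 = (20*0)*17 = 0*17 = 0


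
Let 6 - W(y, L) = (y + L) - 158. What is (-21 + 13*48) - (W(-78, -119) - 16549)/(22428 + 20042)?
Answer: 12812799/21235 ≈ 603.38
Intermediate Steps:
W(y, L) = 164 - L - y (W(y, L) = 6 - ((y + L) - 158) = 6 - ((L + y) - 158) = 6 - (-158 + L + y) = 6 + (158 - L - y) = 164 - L - y)
(-21 + 13*48) - (W(-78, -119) - 16549)/(22428 + 20042) = (-21 + 13*48) - ((164 - 1*(-119) - 1*(-78)) - 16549)/(22428 + 20042) = (-21 + 624) - ((164 + 119 + 78) - 16549)/42470 = 603 - (361 - 16549)/42470 = 603 - (-16188)/42470 = 603 - 1*(-8094/21235) = 603 + 8094/21235 = 12812799/21235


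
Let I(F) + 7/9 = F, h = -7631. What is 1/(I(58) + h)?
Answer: -9/68164 ≈ -0.00013203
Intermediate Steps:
I(F) = -7/9 + F
1/(I(58) + h) = 1/((-7/9 + 58) - 7631) = 1/(515/9 - 7631) = 1/(-68164/9) = -9/68164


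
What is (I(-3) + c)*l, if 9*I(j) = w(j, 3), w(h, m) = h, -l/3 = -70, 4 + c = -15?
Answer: -4060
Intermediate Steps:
c = -19 (c = -4 - 15 = -19)
l = 210 (l = -3*(-70) = 210)
I(j) = j/9
(I(-3) + c)*l = ((1/9)*(-3) - 19)*210 = (-1/3 - 19)*210 = -58/3*210 = -4060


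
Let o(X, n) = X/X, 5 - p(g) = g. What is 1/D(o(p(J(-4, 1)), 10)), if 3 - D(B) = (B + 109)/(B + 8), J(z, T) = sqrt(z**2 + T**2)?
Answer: -9/83 ≈ -0.10843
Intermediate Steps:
J(z, T) = sqrt(T**2 + z**2)
p(g) = 5 - g
o(X, n) = 1
D(B) = 3 - (109 + B)/(8 + B) (D(B) = 3 - (B + 109)/(B + 8) = 3 - (109 + B)/(8 + B))
1/D(o(p(J(-4, 1)), 10)) = 1/((-85 + 2*1)/(8 + 1)) = 1/((-85 + 2)/9) = 1/((1/9)*(-83)) = 1/(-83/9) = -9/83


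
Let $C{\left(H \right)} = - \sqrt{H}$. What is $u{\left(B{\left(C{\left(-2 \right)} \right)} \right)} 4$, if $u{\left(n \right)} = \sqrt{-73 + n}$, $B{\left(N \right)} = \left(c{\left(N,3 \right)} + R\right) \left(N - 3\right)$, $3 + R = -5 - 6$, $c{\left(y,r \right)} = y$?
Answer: $4 \sqrt{-33 + 17 i \sqrt{2}} \approx 7.914 + 24.303 i$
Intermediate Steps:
$R = -14$ ($R = -3 - 11 = -14$)
$B{\left(N \right)} = \left(-14 + N\right) \left(-3 + N\right)$ ($B{\left(N \right)} = \left(N - 14\right) \left(N - 3\right) = \left(-14 + N\right) \left(-3 + N\right)$)
$u{\left(B{\left(C{\left(-2 \right)} \right)} \right)} 4 = \sqrt{-73 + \left(42 + \left(- \sqrt{-2}\right)^{2} - 17 \left(- \sqrt{-2}\right)\right)} 4 = \sqrt{-73 + \left(42 + \left(- i \sqrt{2}\right)^{2} - 17 \left(- i \sqrt{2}\right)\right)} 4 = \sqrt{-73 + \left(42 - 2 + 17 i \sqrt{2}\right)} 4 = \sqrt{-73 + \left(40 + 17 i \sqrt{2}\right)} 4 = \sqrt{-33 + 17 i \sqrt{2}} \cdot 4 = 4 \sqrt{-33 + 17 i \sqrt{2}}$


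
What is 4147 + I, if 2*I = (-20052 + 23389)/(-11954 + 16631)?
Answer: 38794375/9354 ≈ 4147.4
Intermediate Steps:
I = 3337/9354 (I = ((-20052 + 23389)/(-11954 + 16631))/2 = (3337/4677)/2 = (3337*(1/4677))/2 = (1/2)*(3337/4677) = 3337/9354 ≈ 0.35675)
4147 + I = 4147 + 3337/9354 = 38794375/9354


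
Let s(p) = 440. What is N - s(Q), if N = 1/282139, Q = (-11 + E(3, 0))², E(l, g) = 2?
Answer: -124141159/282139 ≈ -440.00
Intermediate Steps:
Q = 81 (Q = (-11 + 2)² = (-9)² = 81)
N = 1/282139 ≈ 3.5444e-6
N - s(Q) = 1/282139 - 1*440 = 1/282139 - 440 = -124141159/282139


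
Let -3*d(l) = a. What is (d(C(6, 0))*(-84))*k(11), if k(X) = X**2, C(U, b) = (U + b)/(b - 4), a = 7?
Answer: 23716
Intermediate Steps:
C(U, b) = (U + b)/(-4 + b)
d(l) = -7/3 (d(l) = -1/3*7 = -7/3)
(d(C(6, 0))*(-84))*k(11) = -7/3*(-84)*11**2 = 196*121 = 23716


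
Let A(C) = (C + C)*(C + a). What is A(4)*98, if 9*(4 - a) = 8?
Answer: 50176/9 ≈ 5575.1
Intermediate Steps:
a = 28/9 (a = 4 - ⅑*8 = 4 - 8/9 = 28/9 ≈ 3.1111)
A(C) = 2*C*(28/9 + C) (A(C) = (C + C)*(C + 28/9) = (2*C)*(28/9 + C) = 2*C*(28/9 + C))
A(4)*98 = ((2/9)*4*(28 + 9*4))*98 = ((2/9)*4*(28 + 36))*98 = ((2/9)*4*64)*98 = (512/9)*98 = 50176/9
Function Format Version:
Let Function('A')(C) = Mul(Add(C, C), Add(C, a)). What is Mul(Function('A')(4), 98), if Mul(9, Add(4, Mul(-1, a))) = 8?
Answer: Rational(50176, 9) ≈ 5575.1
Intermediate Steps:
a = Rational(28, 9) (a = Add(4, Mul(Rational(-1, 9), 8)) = Add(4, Rational(-8, 9)) = Rational(28, 9) ≈ 3.1111)
Function('A')(C) = Mul(2, C, Add(Rational(28, 9), C)) (Function('A')(C) = Mul(Add(C, C), Add(C, Rational(28, 9))) = Mul(Mul(2, C), Add(Rational(28, 9), C)) = Mul(2, C, Add(Rational(28, 9), C)))
Mul(Function('A')(4), 98) = Mul(Mul(Rational(2, 9), 4, Add(28, Mul(9, 4))), 98) = Mul(Mul(Rational(2, 9), 4, Add(28, 36)), 98) = Mul(Mul(Rational(2, 9), 4, 64), 98) = Mul(Rational(512, 9), 98) = Rational(50176, 9)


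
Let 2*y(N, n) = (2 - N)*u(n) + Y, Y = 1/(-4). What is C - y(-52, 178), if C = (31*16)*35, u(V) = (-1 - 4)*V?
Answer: 331121/8 ≈ 41390.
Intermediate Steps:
Y = -¼ ≈ -0.25000
u(V) = -5*V
C = 17360 (C = 496*35 = 17360)
y(N, n) = -⅛ - 5*n*(2 - N)/2 (y(N, n) = ((2 - N)*(-5*n) - ¼)/2 = (-5*n*(2 - N) - ¼)/2 = (-¼ - 5*n*(2 - N))/2 = -⅛ - 5*n*(2 - N)/2)
C - y(-52, 178) = 17360 - (-⅛ - 5*178 + (5/2)*(-52)*178) = 17360 - (-⅛ - 890 - 23140) = 17360 - 1*(-192241/8) = 17360 + 192241/8 = 331121/8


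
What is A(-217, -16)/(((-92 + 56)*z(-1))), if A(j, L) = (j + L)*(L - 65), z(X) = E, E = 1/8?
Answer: -4194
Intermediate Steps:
E = 1/8 ≈ 0.12500
z(X) = 1/8
A(j, L) = (-65 + L)*(L + j) (A(j, L) = (L + j)*(-65 + L) = (-65 + L)*(L + j))
A(-217, -16)/(((-92 + 56)*z(-1))) = ((-16)**2 - 65*(-16) - 65*(-217) - 16*(-217))/(((-92 + 56)*(1/8))) = (256 + 1040 + 14105 + 3472)/((-36*1/8)) = 18873/(-9/2) = 18873*(-2/9) = -4194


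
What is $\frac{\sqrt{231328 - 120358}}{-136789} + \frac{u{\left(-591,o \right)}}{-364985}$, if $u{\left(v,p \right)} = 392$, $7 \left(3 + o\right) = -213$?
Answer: $- \frac{392}{364985} - \frac{9 \sqrt{1370}}{136789} \approx -0.0035093$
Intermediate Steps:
$o = - \frac{234}{7}$ ($o = -3 + \frac{1}{7} \left(-213\right) = -3 - \frac{213}{7} = - \frac{234}{7} \approx -33.429$)
$\frac{\sqrt{231328 - 120358}}{-136789} + \frac{u{\left(-591,o \right)}}{-364985} = \frac{\sqrt{231328 - 120358}}{-136789} + \frac{392}{-364985} = \sqrt{110970} \left(- \frac{1}{136789}\right) + 392 \left(- \frac{1}{364985}\right) = 9 \sqrt{1370} \left(- \frac{1}{136789}\right) - \frac{392}{364985} = - \frac{9 \sqrt{1370}}{136789} - \frac{392}{364985} = - \frac{392}{364985} - \frac{9 \sqrt{1370}}{136789}$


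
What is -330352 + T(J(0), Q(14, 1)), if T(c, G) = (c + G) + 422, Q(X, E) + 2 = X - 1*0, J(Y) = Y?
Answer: -329918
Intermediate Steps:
Q(X, E) = -2 + X (Q(X, E) = -2 + (X - 1*0) = -2 + (X + 0) = -2 + X)
T(c, G) = 422 + G + c (T(c, G) = (G + c) + 422 = 422 + G + c)
-330352 + T(J(0), Q(14, 1)) = -330352 + (422 + (-2 + 14) + 0) = -330352 + (422 + 12 + 0) = -330352 + 434 = -329918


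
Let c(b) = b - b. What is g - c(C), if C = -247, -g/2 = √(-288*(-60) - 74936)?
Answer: -4*I*√14414 ≈ -480.23*I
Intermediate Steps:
g = -4*I*√14414 (g = -2*√(-288*(-60) - 74936) = -2*√(17280 - 74936) = -4*I*√14414 ≈ -480.23*I)
c(b) = 0
g - c(C) = -4*I*√14414 - 1*0 = -4*I*√14414 + 0 = -4*I*√14414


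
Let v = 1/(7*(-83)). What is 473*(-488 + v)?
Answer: -134109217/581 ≈ -2.3082e+5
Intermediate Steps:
v = -1/581 (v = 1/(-581) = -1/581 ≈ -0.0017212)
473*(-488 + v) = 473*(-488 - 1/581) = 473*(-283529/581) = -134109217/581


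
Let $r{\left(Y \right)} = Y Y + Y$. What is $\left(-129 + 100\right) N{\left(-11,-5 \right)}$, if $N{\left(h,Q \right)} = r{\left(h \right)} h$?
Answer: $35090$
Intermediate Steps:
$r{\left(Y \right)} = Y + Y^{2}$ ($r{\left(Y \right)} = Y^{2} + Y = Y + Y^{2}$)
$N{\left(h,Q \right)} = h^{2} \left(1 + h\right)$ ($N{\left(h,Q \right)} = h \left(1 + h\right) h = h^{2} \left(1 + h\right)$)
$\left(-129 + 100\right) N{\left(-11,-5 \right)} = \left(-129 + 100\right) \left(-11\right)^{2} \left(1 - 11\right) = - 29 \cdot 121 \left(-10\right) = \left(-29\right) \left(-1210\right) = 35090$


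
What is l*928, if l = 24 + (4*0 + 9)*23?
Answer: 214368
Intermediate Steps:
l = 231 (l = 24 + (0 + 9)*23 = 24 + 9*23 = 24 + 207 = 231)
l*928 = 231*928 = 214368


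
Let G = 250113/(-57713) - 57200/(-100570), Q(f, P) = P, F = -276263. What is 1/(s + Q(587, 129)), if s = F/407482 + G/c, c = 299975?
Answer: 898066507370693050/115241700677020656077 ≈ 0.0077929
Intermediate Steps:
G = -2185268081/580419641 (G = 250113*(-1/57713) - 57200*(-1/100570) = -250113/57713 + 5720/10057 = -2185268081/580419641 ≈ -3.7650)
s = -608878773798747373/898066507370693050 (s = -276263/407482 - 2185268081/580419641/299975 = -276263*1/407482 - 2185268081/580419641*1/299975 = -3497/5158 - 2185268081/174111381808975 = -608878773798747373/898066507370693050 ≈ -0.67799)
1/(s + Q(587, 129)) = 1/(-608878773798747373/898066507370693050 + 129) = 1/(115241700677020656077/898066507370693050) = 898066507370693050/115241700677020656077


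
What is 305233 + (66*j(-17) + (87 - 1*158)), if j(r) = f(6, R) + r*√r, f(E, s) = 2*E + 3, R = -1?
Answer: 306152 - 1122*I*√17 ≈ 3.0615e+5 - 4626.1*I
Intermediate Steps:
f(E, s) = 3 + 2*E
j(r) = 15 + r^(3/2) (j(r) = (3 + 2*6) + r*√r = (3 + 12) + r^(3/2) = 15 + r^(3/2))
305233 + (66*j(-17) + (87 - 1*158)) = 305233 + (66*(15 + (-17)^(3/2)) + (87 - 1*158)) = 305233 + (66*(15 - 17*I*√17) + (87 - 158)) = 305233 + ((990 - 1122*I*√17) - 71) = 305233 + (919 - 1122*I*√17) = 306152 - 1122*I*√17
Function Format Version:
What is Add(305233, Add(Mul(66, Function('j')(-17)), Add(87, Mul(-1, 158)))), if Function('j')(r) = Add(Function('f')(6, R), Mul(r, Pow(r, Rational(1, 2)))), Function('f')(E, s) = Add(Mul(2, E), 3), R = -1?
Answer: Add(306152, Mul(-1122, I, Pow(17, Rational(1, 2)))) ≈ Add(3.0615e+5, Mul(-4626.1, I))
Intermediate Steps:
Function('f')(E, s) = Add(3, Mul(2, E))
Function('j')(r) = Add(15, Pow(r, Rational(3, 2))) (Function('j')(r) = Add(Add(3, Mul(2, 6)), Mul(r, Pow(r, Rational(1, 2)))) = Add(Add(3, 12), Pow(r, Rational(3, 2))) = Add(15, Pow(r, Rational(3, 2))))
Add(305233, Add(Mul(66, Function('j')(-17)), Add(87, Mul(-1, 158)))) = Add(305233, Add(Mul(66, Add(15, Pow(-17, Rational(3, 2)))), Add(87, Mul(-1, 158)))) = Add(305233, Add(Mul(66, Add(15, Mul(-17, I, Pow(17, Rational(1, 2))))), Add(87, -158))) = Add(305233, Add(Add(990, Mul(-1122, I, Pow(17, Rational(1, 2)))), -71)) = Add(305233, Add(919, Mul(-1122, I, Pow(17, Rational(1, 2))))) = Add(306152, Mul(-1122, I, Pow(17, Rational(1, 2))))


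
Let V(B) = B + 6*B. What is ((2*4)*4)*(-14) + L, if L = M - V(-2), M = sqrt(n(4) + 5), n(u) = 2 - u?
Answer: -434 + sqrt(3) ≈ -432.27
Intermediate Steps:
M = sqrt(3) (M = sqrt((2 - 1*4) + 5) = sqrt((2 - 4) + 5) = sqrt(-2 + 5) = sqrt(3) ≈ 1.7320)
V(B) = 7*B
L = 14 + sqrt(3) (L = sqrt(3) - 7*(-2) = sqrt(3) - 1*(-14) = sqrt(3) + 14 = 14 + sqrt(3) ≈ 15.732)
((2*4)*4)*(-14) + L = ((2*4)*4)*(-14) + (14 + sqrt(3)) = (8*4)*(-14) + (14 + sqrt(3)) = 32*(-14) + (14 + sqrt(3)) = -448 + (14 + sqrt(3)) = -434 + sqrt(3)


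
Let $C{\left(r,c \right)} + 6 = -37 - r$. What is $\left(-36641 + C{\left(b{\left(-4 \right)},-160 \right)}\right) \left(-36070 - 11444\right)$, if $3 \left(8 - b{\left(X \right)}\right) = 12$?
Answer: $1743193632$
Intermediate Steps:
$b{\left(X \right)} = 4$ ($b{\left(X \right)} = 8 - 4 = 4$)
$C{\left(r,c \right)} = -43 - r$ ($C{\left(r,c \right)} = -6 - \left(37 + r\right) = -43 - r$)
$\left(-36641 + C{\left(b{\left(-4 \right)},-160 \right)}\right) \left(-36070 - 11444\right) = \left(-36641 - 47\right) \left(-36070 - 11444\right) = \left(-36641 - 47\right) \left(-47514\right) = \left(-36688\right) \left(-47514\right) = 1743193632$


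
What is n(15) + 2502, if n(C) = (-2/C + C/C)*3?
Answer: 12523/5 ≈ 2504.6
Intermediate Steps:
n(C) = 3 - 6/C (n(C) = (-2/C + 1)*3 = (1 - 2/C)*3 = 3 - 6/C)
n(15) + 2502 = (3 - 6/15) + 2502 = (3 - 6*1/15) + 2502 = (3 - ⅖) + 2502 = 13/5 + 2502 = 12523/5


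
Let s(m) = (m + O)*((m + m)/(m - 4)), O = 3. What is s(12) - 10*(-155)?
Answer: 1595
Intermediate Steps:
s(m) = 2*m*(3 + m)/(-4 + m) (s(m) = (m + 3)*((m + m)/(m - 4)) = (3 + m)*((2*m)/(-4 + m)) = (3 + m)*(2*m/(-4 + m)) = 2*m*(3 + m)/(-4 + m))
s(12) - 10*(-155) = 2*12*(3 + 12)/(-4 + 12) - 10*(-155) = 2*12*15/8 + 1550 = 2*12*(⅛)*15 + 1550 = 45 + 1550 = 1595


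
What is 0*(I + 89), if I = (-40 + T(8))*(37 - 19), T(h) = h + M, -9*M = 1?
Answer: 0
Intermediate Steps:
M = -⅑ (M = -⅑*1 = -⅑ ≈ -0.11111)
T(h) = -⅑ + h (T(h) = h - ⅑ = -⅑ + h)
I = -578 (I = (-40 + (-⅑ + 8))*(37 - 19) = (-40 + 71/9)*18 = -289/9*18 = -578)
0*(I + 89) = 0*(-578 + 89) = 0*(-489) = 0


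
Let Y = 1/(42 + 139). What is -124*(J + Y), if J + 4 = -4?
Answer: 179428/181 ≈ 991.31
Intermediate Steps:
J = -8 (J = -4 - 4 = -8)
Y = 1/181 ≈ 0.0055249
-124*(J + Y) = -124*(-8 + 1/181) = -124*(-1447/181) = 179428/181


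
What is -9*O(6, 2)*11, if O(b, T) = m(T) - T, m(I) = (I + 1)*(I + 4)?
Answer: -1584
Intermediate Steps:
m(I) = (1 + I)*(4 + I)
O(b, T) = 4 + T² + 4*T (O(b, T) = (4 + T² + 5*T) - T = 4 + T² + 4*T)
-9*O(6, 2)*11 = -9*(4 + 2² + 4*2)*11 = -9*(4 + 4 + 8)*11 = -9*16*11 = -144*11 = -1584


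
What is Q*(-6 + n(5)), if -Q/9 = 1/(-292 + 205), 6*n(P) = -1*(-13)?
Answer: -23/58 ≈ -0.39655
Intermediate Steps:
n(P) = 13/6 (n(P) = (-1*(-13))/6 = (1/6)*13 = 13/6)
Q = 3/29 (Q = -9/(-292 + 205) = -9/(-87) = -9*(-1/87) = 3/29 ≈ 0.10345)
Q*(-6 + n(5)) = 3*(-6 + 13/6)/29 = (3/29)*(-23/6) = -23/58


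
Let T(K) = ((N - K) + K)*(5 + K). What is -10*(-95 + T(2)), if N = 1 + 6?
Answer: 460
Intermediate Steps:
N = 7
T(K) = 35 + 7*K (T(K) = ((7 - K) + K)*(5 + K) = 7*(5 + K) = 35 + 7*K)
-10*(-95 + T(2)) = -10*(-95 + (35 + 7*2)) = -10*(-95 + (35 + 14)) = -10*(-95 + 49) = -10*(-46) = 460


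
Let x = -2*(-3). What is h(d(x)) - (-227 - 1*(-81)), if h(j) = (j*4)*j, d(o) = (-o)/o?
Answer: 150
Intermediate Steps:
x = 6
d(o) = -1
h(j) = 4*j² (h(j) = (4*j)*j = 4*j²)
h(d(x)) - (-227 - 1*(-81)) = 4*(-1)² - (-227 - 1*(-81)) = 4*1 - (-227 + 81) = 4 - 1*(-146) = 4 + 146 = 150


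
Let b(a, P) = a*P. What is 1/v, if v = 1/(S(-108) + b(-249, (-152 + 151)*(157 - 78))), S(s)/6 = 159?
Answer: 20625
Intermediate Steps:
S(s) = 954 (S(s) = 6*159 = 954)
b(a, P) = P*a
v = 1/20625 (v = 1/(954 + ((-152 + 151)*(157 - 78))*(-249)) = 1/(954 - 1*79*(-249)) = 1/(954 - 79*(-249)) = 1/(954 + 19671) = 1/20625 ≈ 4.8485e-5)
1/v = 1/(1/20625) = 20625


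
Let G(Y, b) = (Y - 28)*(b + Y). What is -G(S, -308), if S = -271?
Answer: -173121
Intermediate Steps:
G(Y, b) = (-28 + Y)*(Y + b)
-G(S, -308) = -((-271)**2 - 28*(-271) - 28*(-308) - 271*(-308)) = -(73441 + 7588 + 8624 + 83468) = -1*173121 = -173121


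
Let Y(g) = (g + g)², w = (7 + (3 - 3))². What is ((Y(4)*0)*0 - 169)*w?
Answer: -8281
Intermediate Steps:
w = 49 (w = (7 + 0)² = 7² = 49)
Y(g) = 4*g² (Y(g) = (2*g)² = 4*g²)
((Y(4)*0)*0 - 169)*w = (((4*4²)*0)*0 - 169)*49 = (((4*16)*0)*0 - 169)*49 = ((64*0)*0 - 169)*49 = (0*0 - 169)*49 = (0 - 169)*49 = -169*49 = -8281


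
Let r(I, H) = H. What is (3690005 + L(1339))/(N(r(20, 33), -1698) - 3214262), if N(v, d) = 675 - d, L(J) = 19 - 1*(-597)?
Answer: -3690621/3211889 ≈ -1.1490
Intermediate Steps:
L(J) = 616 (L(J) = 19 + 597 = 616)
(3690005 + L(1339))/(N(r(20, 33), -1698) - 3214262) = (3690005 + 616)/((675 - 1*(-1698)) - 3214262) = 3690621/((675 + 1698) - 3214262) = 3690621/(2373 - 3214262) = 3690621/(-3211889) = 3690621*(-1/3211889) = -3690621/3211889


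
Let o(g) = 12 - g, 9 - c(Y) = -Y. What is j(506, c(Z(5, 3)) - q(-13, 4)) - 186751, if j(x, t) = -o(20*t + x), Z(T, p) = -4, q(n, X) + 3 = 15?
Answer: -186397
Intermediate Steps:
q(n, X) = 12 (q(n, X) = -3 + 15 = 12)
c(Y) = 9 + Y (c(Y) = 9 - (-1)*Y = 9 + Y)
j(x, t) = -12 + x + 20*t (j(x, t) = -(12 - (20*t + x)) = -(12 - (x + 20*t)) = -(12 + (-x - 20*t)) = -(12 - x - 20*t) = -12 + x + 20*t)
j(506, c(Z(5, 3)) - q(-13, 4)) - 186751 = (-12 + 506 + 20*((9 - 4) - 1*12)) - 186751 = (-12 + 506 + 20*(5 - 12)) - 186751 = (-12 + 506 + 20*(-7)) - 186751 = (-12 + 506 - 140) - 186751 = 354 - 186751 = -186397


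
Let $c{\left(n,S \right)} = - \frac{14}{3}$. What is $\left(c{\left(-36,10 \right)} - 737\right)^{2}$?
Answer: $\frac{4950625}{9} \approx 5.5007 \cdot 10^{5}$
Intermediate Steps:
$c{\left(n,S \right)} = - \frac{14}{3}$ ($c{\left(n,S \right)} = \left(-14\right) \frac{1}{3} = - \frac{14}{3}$)
$\left(c{\left(-36,10 \right)} - 737\right)^{2} = \left(- \frac{14}{3} - 737\right)^{2} = \left(- \frac{2225}{3}\right)^{2} = \frac{4950625}{9}$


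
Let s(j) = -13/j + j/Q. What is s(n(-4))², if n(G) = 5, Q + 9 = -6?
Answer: 1936/225 ≈ 8.6044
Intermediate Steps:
Q = -15 (Q = -9 - 6 = -15)
s(j) = -13/j - j/15 (s(j) = -13/j + j/(-15) = -13/j + j*(-1/15) = -13/j - j/15)
s(n(-4))² = (-13/5 - 1/15*5)² = (-13*⅕ - ⅓)² = (-13/5 - ⅓)² = (-44/15)² = 1936/225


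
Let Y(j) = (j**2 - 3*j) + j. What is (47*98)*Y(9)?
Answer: 290178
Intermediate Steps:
Y(j) = j**2 - 2*j
(47*98)*Y(9) = (47*98)*(9*(-2 + 9)) = 4606*(9*7) = 4606*63 = 290178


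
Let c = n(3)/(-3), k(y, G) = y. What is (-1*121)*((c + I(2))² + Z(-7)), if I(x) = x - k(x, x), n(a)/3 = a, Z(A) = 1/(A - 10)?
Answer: -18392/17 ≈ -1081.9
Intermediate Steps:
Z(A) = 1/(-10 + A)
n(a) = 3*a
c = -3 (c = (3*3)/(-3) = 9*(-⅓) = -3)
I(x) = 0 (I(x) = x - x = 0)
(-1*121)*((c + I(2))² + Z(-7)) = (-1*121)*((-3 + 0)² + 1/(-10 - 7)) = -121*((-3)² + 1/(-17)) = -121*(9 - 1/17) = -121*152/17 = -18392/17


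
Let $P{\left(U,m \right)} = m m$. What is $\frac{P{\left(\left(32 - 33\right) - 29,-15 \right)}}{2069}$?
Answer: $\frac{225}{2069} \approx 0.10875$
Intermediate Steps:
$P{\left(U,m \right)} = m^{2}$
$\frac{P{\left(\left(32 - 33\right) - 29,-15 \right)}}{2069} = \frac{\left(-15\right)^{2}}{2069} = 225 \cdot \frac{1}{2069} = \frac{225}{2069}$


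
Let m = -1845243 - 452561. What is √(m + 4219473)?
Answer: √1921669 ≈ 1386.2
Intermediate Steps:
m = -2297804
√(m + 4219473) = √(-2297804 + 4219473) = √1921669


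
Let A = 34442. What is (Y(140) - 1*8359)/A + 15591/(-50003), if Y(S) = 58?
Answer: -952060125/1722203326 ≈ -0.55282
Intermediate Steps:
(Y(140) - 1*8359)/A + 15591/(-50003) = (58 - 1*8359)/34442 + 15591/(-50003) = (58 - 8359)*(1/34442) + 15591*(-1/50003) = -8301*1/34442 - 15591/50003 = -8301/34442 - 15591/50003 = -952060125/1722203326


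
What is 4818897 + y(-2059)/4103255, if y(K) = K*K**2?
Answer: 19764434118356/4103255 ≈ 4.8168e+6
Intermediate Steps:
y(K) = K**3
4818897 + y(-2059)/4103255 = 4818897 + (-2059)**3/4103255 = 4818897 - 8729091379*1/4103255 = 4818897 - 8729091379/4103255 = 19764434118356/4103255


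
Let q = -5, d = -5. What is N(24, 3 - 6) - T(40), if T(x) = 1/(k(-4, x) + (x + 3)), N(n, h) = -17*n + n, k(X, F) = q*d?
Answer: -26113/68 ≈ -384.01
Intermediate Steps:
k(X, F) = 25 (k(X, F) = -5*(-5) = 25)
N(n, h) = -16*n
T(x) = 1/(28 + x) (T(x) = 1/(25 + (x + 3)) = 1/(25 + (3 + x)) = 1/(28 + x))
N(24, 3 - 6) - T(40) = -16*24 - 1/(28 + 40) = -384 - 1/68 = -26113/68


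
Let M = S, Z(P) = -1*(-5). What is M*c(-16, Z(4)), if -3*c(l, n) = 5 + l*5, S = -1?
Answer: -25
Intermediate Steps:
Z(P) = 5
M = -1
c(l, n) = -5/3 - 5*l/3 (c(l, n) = -(5 + l*5)/3 = -(5 + 5*l)/3 = -5/3 - 5*l/3)
M*c(-16, Z(4)) = -(-5/3 - 5/3*(-16)) = -(-5/3 + 80/3) = -1*25 = -25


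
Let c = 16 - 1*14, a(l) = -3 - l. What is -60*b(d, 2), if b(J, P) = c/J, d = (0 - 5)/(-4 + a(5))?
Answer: -288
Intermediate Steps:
c = 2 (c = 16 - 14 = 2)
d = 5/12 (d = (0 - 5)/(-4 + (-3 - 1*5)) = -5/(-4 + (-3 - 5)) = -5/(-4 - 8) = -5/(-12) = -5*(-1/12) = 5/12 ≈ 0.41667)
b(J, P) = 2/J
-60*b(d, 2) = -120/5/12 = -120*12/5 = -60*24/5 = -288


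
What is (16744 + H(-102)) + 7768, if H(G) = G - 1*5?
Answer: 24405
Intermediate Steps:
H(G) = -5 + G (H(G) = G - 5 = -5 + G)
(16744 + H(-102)) + 7768 = (16744 + (-5 - 102)) + 7768 = (16744 - 107) + 7768 = 16637 + 7768 = 24405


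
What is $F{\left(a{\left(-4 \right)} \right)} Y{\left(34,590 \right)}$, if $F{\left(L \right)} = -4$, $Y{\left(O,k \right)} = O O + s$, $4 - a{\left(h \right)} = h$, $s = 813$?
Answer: $-7876$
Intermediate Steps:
$a{\left(h \right)} = 4 - h$
$Y{\left(O,k \right)} = 813 + O^{2}$ ($Y{\left(O,k \right)} = O O + 813 = O^{2} + 813 = 813 + O^{2}$)
$F{\left(a{\left(-4 \right)} \right)} Y{\left(34,590 \right)} = - 4 \left(813 + 34^{2}\right) = - 4 \left(813 + 1156\right) = \left(-4\right) 1969 = -7876$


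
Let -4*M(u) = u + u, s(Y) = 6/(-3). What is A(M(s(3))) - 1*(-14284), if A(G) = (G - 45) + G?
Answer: 14241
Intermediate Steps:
s(Y) = -2 (s(Y) = 6*(-⅓) = -2)
M(u) = -u/2 (M(u) = -(u + u)/4 = -u/2)
A(G) = -45 + 2*G (A(G) = (-45 + G) + G = -45 + 2*G)
A(M(s(3))) - 1*(-14284) = (-45 + 2*(-½*(-2))) - 1*(-14284) = (-45 + 2*1) + 14284 = (-45 + 2) + 14284 = -43 + 14284 = 14241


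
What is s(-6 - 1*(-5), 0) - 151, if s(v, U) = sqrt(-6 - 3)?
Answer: -151 + 3*I ≈ -151.0 + 3.0*I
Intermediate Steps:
s(v, U) = 3*I (s(v, U) = sqrt(-9) = 3*I)
s(-6 - 1*(-5), 0) - 151 = 3*I - 151 = -151 + 3*I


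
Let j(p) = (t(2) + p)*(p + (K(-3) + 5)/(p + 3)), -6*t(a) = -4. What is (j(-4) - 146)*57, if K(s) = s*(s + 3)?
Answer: -6612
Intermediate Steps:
K(s) = s*(3 + s)
t(a) = 2/3 (t(a) = -1/6*(-4) = 2/3)
j(p) = (2/3 + p)*(p + 5/(3 + p)) (j(p) = (2/3 + p)*(p + (-3*(3 - 3) + 5)/(p + 3)) = (2/3 + p)*(p + (-3*0 + 5)/(3 + p)) = (2/3 + p)*(p + (0 + 5)/(3 + p)) = (2/3 + p)*(p + 5/(3 + p)))
(j(-4) - 146)*57 = ((10 + 3*(-4)**3 + 11*(-4)**2 + 21*(-4))/(3*(3 - 4)) - 146)*57 = ((1/3)*(10 + 3*(-64) + 11*16 - 84)/(-1) - 146)*57 = ((1/3)*(-1)*(10 - 192 + 176 - 84) - 146)*57 = ((1/3)*(-1)*(-90) - 146)*57 = (30 - 146)*57 = -116*57 = -6612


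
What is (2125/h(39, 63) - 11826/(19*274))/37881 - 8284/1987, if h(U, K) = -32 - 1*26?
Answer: -47388250134419/11363744588778 ≈ -4.1701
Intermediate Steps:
h(U, K) = -58 (h(U, K) = -32 - 26 = -58)
(2125/h(39, 63) - 11826/(19*274))/37881 - 8284/1987 = (2125/(-58) - 11826/(19*274))/37881 - 8284/1987 = (2125*(-1/58) - 11826/5206)*(1/37881) - 8284/1987 = (-2125/58 - 11826*1/5206)*(1/37881) - 4*2071/1987 = (-2125/58 - 5913/2603)*(1/37881) - 8284/1987 = -5874329/150974*1/37881 - 8284/1987 = -5874329/5719046094 - 8284/1987 = -47388250134419/11363744588778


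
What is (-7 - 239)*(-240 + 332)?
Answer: -22632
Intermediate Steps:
(-7 - 239)*(-240 + 332) = -246*92 = -22632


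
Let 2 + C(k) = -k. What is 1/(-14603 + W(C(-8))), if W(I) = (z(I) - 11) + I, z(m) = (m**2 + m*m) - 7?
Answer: -1/14543 ≈ -6.8762e-5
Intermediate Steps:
z(m) = -7 + 2*m**2 (z(m) = (m**2 + m**2) - 7 = 2*m**2 - 7 = -7 + 2*m**2)
C(k) = -2 - k
W(I) = -18 + I + 2*I**2 (W(I) = ((-7 + 2*I**2) - 11) + I = (-18 + 2*I**2) + I = -18 + I + 2*I**2)
1/(-14603 + W(C(-8))) = 1/(-14603 + (-18 + (-2 - 1*(-8)) + 2*(-2 - 1*(-8))**2)) = 1/(-14603 + (-18 + (-2 + 8) + 2*(-2 + 8)**2)) = 1/(-14603 + (-18 + 6 + 2*6**2)) = 1/(-14603 + (-18 + 6 + 2*36)) = 1/(-14603 + (-18 + 6 + 72)) = 1/(-14603 + 60) = 1/(-14543) = -1/14543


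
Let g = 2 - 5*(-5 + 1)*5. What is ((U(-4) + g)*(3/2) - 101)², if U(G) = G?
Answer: 2116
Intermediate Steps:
g = 102 (g = 2 - 5*(-4)*5 = 2 + 20*5 = 2 + 100 = 102)
((U(-4) + g)*(3/2) - 101)² = ((-4 + 102)*(3/2) - 101)² = (98*(3*(½)) - 101)² = (98*(3/2) - 101)² = (147 - 101)² = 46² = 2116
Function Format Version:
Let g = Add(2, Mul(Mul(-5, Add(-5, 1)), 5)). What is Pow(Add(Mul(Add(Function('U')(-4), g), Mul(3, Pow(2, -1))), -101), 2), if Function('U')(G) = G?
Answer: 2116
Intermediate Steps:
g = 102 (g = Add(2, Mul(Mul(-5, -4), 5)) = Add(2, Mul(20, 5)) = Add(2, 100) = 102)
Pow(Add(Mul(Add(Function('U')(-4), g), Mul(3, Pow(2, -1))), -101), 2) = Pow(Add(Mul(Add(-4, 102), Mul(3, Pow(2, -1))), -101), 2) = Pow(Add(Mul(98, Mul(3, Rational(1, 2))), -101), 2) = Pow(Add(Mul(98, Rational(3, 2)), -101), 2) = Pow(Add(147, -101), 2) = Pow(46, 2) = 2116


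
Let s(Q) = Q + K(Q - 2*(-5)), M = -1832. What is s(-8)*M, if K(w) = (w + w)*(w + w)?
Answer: -14656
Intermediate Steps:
K(w) = 4*w² (K(w) = (2*w)*(2*w) = 4*w²)
s(Q) = Q + 4*(10 + Q)² (s(Q) = Q + 4*(Q - 2*(-5))² = Q + 4*(Q + 10)² = Q + 4*(10 + Q)²)
s(-8)*M = (-8 + 4*(10 - 8)²)*(-1832) = (-8 + 4*2²)*(-1832) = (-8 + 4*4)*(-1832) = (-8 + 16)*(-1832) = 8*(-1832) = -14656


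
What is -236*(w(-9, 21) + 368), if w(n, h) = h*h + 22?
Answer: -196116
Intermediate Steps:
w(n, h) = 22 + h² (w(n, h) = h² + 22 = 22 + h²)
-236*(w(-9, 21) + 368) = -236*((22 + 21²) + 368) = -236*((22 + 441) + 368) = -236*(463 + 368) = -236*831 = -196116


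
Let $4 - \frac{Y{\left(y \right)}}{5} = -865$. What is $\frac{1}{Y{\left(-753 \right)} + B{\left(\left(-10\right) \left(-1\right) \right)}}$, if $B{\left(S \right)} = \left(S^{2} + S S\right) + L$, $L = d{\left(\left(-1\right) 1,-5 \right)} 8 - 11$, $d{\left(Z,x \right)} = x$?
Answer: $\frac{1}{4494} \approx 0.00022252$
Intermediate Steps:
$Y{\left(y \right)} = 4345$ ($Y{\left(y \right)} = 20 - -4325 = 20 + 4325 = 4345$)
$L = -51$ ($L = \left(-5\right) 8 - 11 = -40 - 11 = -51$)
$B{\left(S \right)} = -51 + 2 S^{2}$ ($B{\left(S \right)} = \left(S^{2} + S S\right) - 51 = \left(S^{2} + S^{2}\right) - 51 = 2 S^{2} - 51 = -51 + 2 S^{2}$)
$\frac{1}{Y{\left(-753 \right)} + B{\left(\left(-10\right) \left(-1\right) \right)}} = \frac{1}{4345 - \left(51 - 2 \left(\left(-10\right) \left(-1\right)\right)^{2}\right)} = \frac{1}{4345 - \left(51 - 2 \cdot 10^{2}\right)} = \frac{1}{4345 + \left(-51 + 2 \cdot 100\right)} = \frac{1}{4345 + \left(-51 + 200\right)} = \frac{1}{4345 + 149} = \frac{1}{4494}$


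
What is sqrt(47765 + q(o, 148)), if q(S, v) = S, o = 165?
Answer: sqrt(47930) ≈ 218.93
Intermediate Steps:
sqrt(47765 + q(o, 148)) = sqrt(47765 + 165) = sqrt(47930)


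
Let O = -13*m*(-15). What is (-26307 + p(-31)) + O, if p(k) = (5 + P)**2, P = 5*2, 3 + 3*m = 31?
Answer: -24262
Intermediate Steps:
m = 28/3 (m = -1 + (1/3)*31 = -1 + 31/3 = 28/3 ≈ 9.3333)
O = 1820 (O = -13*28/3*(-15) = -364/3*(-15) = 1820)
P = 10
p(k) = 225 (p(k) = (5 + 10)**2 = 15**2 = 225)
(-26307 + p(-31)) + O = (-26307 + 225) + 1820 = -26082 + 1820 = -24262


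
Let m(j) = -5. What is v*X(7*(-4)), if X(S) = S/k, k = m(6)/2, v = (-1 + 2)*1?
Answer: 56/5 ≈ 11.200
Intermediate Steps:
v = 1 (v = 1*1 = 1)
k = -5/2 ≈ -2.5000
X(S) = -2*S/5 (X(S) = S/(-5/2) = S*(-⅖) = -2*S/5)
v*X(7*(-4)) = 1*(-14*(-4)/5) = 1*(-⅖*(-28)) = 1*(56/5) = 56/5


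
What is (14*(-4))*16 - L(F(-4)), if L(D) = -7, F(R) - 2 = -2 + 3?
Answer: -889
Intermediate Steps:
F(R) = 3 (F(R) = 2 + (-2 + 3) = 2 + 1 = 3)
(14*(-4))*16 - L(F(-4)) = (14*(-4))*16 - 1*(-7) = -56*16 + 7 = -896 + 7 = -889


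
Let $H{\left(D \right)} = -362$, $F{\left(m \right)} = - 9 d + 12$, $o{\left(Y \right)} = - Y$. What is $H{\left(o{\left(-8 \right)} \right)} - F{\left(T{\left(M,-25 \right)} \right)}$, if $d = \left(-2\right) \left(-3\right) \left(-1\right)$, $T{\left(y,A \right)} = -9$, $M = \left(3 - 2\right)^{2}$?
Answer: $-428$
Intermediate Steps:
$M = 1$ ($M = 1^{2} = 1$)
$d = -6$ ($d = 6 \left(-1\right) = -6$)
$F{\left(m \right)} = 66$ ($F{\left(m \right)} = \left(-9\right) \left(-6\right) + 12 = 54 + 12 = 66$)
$H{\left(o{\left(-8 \right)} \right)} - F{\left(T{\left(M,-25 \right)} \right)} = -362 - 66 = -428$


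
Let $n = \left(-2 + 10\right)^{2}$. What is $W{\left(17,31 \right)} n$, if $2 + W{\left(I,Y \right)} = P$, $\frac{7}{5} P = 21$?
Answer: $832$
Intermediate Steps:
$P = 15$ ($P = \frac{5}{7} \cdot 21 = 15$)
$W{\left(I,Y \right)} = 13$ ($W{\left(I,Y \right)} = -2 + 15 = 13$)
$n = 64$ ($n = 8^{2} = 64$)
$W{\left(17,31 \right)} n = 13 \cdot 64 = 832$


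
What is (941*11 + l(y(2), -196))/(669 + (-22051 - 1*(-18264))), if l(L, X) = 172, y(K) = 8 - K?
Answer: -10523/3118 ≈ -3.3749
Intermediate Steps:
(941*11 + l(y(2), -196))/(669 + (-22051 - 1*(-18264))) = (941*11 + 172)/(669 + (-22051 - 1*(-18264))) = (10351 + 172)/(669 + (-22051 + 18264)) = 10523/(669 - 3787) = 10523/(-3118) = 10523*(-1/3118) = -10523/3118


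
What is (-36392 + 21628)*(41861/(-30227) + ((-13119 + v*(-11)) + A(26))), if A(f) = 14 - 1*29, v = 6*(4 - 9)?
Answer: 5714677399916/30227 ≈ 1.8906e+8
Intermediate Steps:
v = -30 (v = 6*(-5) = -30)
A(f) = -15 (A(f) = 14 - 29 = -15)
(-36392 + 21628)*(41861/(-30227) + ((-13119 + v*(-11)) + A(26))) = (-36392 + 21628)*(41861/(-30227) + ((-13119 - 30*(-11)) - 15)) = -14764*(41861*(-1/30227) + ((-13119 + 330) - 15)) = -14764*(-41861/30227 + (-12789 - 15)) = -14764*(-41861/30227 - 12804) = -14764*(-387068369/30227) = 5714677399916/30227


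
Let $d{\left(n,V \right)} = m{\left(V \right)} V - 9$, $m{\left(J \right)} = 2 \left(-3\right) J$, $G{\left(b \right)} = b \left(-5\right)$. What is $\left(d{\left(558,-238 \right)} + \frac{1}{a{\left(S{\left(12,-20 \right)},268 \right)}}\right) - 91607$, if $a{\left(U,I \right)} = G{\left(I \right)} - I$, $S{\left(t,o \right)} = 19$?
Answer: $- \frac{693819841}{1608} \approx -4.3148 \cdot 10^{5}$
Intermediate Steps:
$G{\left(b \right)} = - 5 b$
$m{\left(J \right)} = - 6 J$
$a{\left(U,I \right)} = - 6 I$ ($a{\left(U,I \right)} = - 5 I - I = - 6 I$)
$d{\left(n,V \right)} = -9 - 6 V^{2}$ ($d{\left(n,V \right)} = - 6 V V - 9 = - 6 V^{2} - 9 = -9 - 6 V^{2}$)
$\left(d{\left(558,-238 \right)} + \frac{1}{a{\left(S{\left(12,-20 \right)},268 \right)}}\right) - 91607 = \left(\left(-9 - 6 \left(-238\right)^{2}\right) + \frac{1}{\left(-6\right) 268}\right) - 91607 = \left(\left(-9 - 339864\right) + \frac{1}{-1608}\right) - 91607 = \left(\left(-9 - 339864\right) - \frac{1}{1608}\right) - 91607 = \left(-339873 - \frac{1}{1608}\right) - 91607 = - \frac{546515785}{1608} - 91607 = - \frac{693819841}{1608}$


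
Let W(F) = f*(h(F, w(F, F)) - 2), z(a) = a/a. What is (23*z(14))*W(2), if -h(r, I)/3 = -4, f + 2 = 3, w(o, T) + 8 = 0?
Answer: 230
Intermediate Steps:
w(o, T) = -8 (w(o, T) = -8 + 0 = -8)
z(a) = 1
f = 1 (f = -2 + 3 = 1)
h(r, I) = 12 (h(r, I) = -3*(-4) = 12)
W(F) = 10 (W(F) = 1*(12 - 2) = 1*10 = 10)
(23*z(14))*W(2) = (23*1)*10 = 23*10 = 230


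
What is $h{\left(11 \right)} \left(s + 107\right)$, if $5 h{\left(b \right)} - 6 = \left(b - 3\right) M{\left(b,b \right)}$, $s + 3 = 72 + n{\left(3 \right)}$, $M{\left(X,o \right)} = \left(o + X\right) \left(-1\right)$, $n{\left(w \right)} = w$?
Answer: $-6086$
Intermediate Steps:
$M{\left(X,o \right)} = - X - o$ ($M{\left(X,o \right)} = \left(X + o\right) \left(-1\right) = - X - o$)
$s = 72$ ($s = -3 + \left(72 + 3\right) = -3 + 75 = 72$)
$h{\left(b \right)} = \frac{6}{5} - \frac{2 b \left(-3 + b\right)}{5}$ ($h{\left(b \right)} = \frac{6}{5} + \frac{\left(b - 3\right) \left(- b - b\right)}{5} = \frac{6}{5} + \frac{\left(-3 + b\right) \left(- 2 b\right)}{5} = \frac{6}{5} + \frac{\left(-2\right) b \left(-3 + b\right)}{5} = \frac{6}{5} - \frac{2 b \left(-3 + b\right)}{5}$)
$h{\left(11 \right)} \left(s + 107\right) = \left(\frac{6}{5} - \frac{2 \cdot 11^{2}}{5} + \frac{6}{5} \cdot 11\right) \left(72 + 107\right) = \left(\frac{6}{5} - \frac{242}{5} + \frac{66}{5}\right) 179 = \left(-34\right) 179 = -6086$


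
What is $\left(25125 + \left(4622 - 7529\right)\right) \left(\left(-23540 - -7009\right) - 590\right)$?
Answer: $-380394378$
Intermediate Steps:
$\left(25125 + \left(4622 - 7529\right)\right) \left(\left(-23540 - -7009\right) - 590\right) = \left(25125 - 2907\right) \left(\left(-23540 + 7009\right) - 590\right) = 22218 \left(-16531 - 590\right) = 22218 \left(-17121\right) = -380394378$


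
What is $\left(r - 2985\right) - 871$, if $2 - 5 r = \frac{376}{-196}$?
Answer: $- \frac{944528}{245} \approx -3855.2$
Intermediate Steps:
$r = \frac{192}{245}$ ($r = \frac{2}{5} - \frac{376 \frac{1}{-196}}{5} = \frac{2}{5} - \frac{376 \left(- \frac{1}{196}\right)}{5} = \frac{2}{5} - - \frac{94}{245} = \frac{2}{5} + \frac{94}{245} = \frac{192}{245} \approx 0.78367$)
$\left(r - 2985\right) - 871 = \left(\frac{192}{245} - 2985\right) - 871 = - \frac{731133}{245} - 871 = - \frac{944528}{245}$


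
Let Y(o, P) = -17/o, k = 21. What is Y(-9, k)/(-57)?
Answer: -17/513 ≈ -0.033138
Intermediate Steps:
Y(-9, k)/(-57) = (-17/(-9))/(-57) = -(-17)*(-1)/(57*9) = -1/57*17/9 = -17/513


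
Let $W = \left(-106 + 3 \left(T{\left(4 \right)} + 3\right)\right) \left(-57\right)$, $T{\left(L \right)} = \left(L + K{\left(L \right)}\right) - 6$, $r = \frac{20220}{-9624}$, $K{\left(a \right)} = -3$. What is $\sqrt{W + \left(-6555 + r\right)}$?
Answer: $\frac{i \sqrt{111339254}}{802} \approx 13.157 i$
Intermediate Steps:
$r = - \frac{1685}{802}$ ($r = 20220 \left(- \frac{1}{9624}\right) = - \frac{1685}{802} \approx -2.101$)
$T{\left(L \right)} = -9 + L$ ($T{\left(L \right)} = \left(L - 3\right) - 6 = \left(-3 + L\right) - 6 = -9 + L$)
$W = 6384$ ($W = \left(-106 + 3 \left(\left(-9 + 4\right) + 3\right)\right) \left(-57\right) = \left(-106 + 3 \left(-5 + 3\right)\right) \left(-57\right) = \left(-106 + 3 \left(-2\right)\right) \left(-57\right) = \left(-106 - 6\right) \left(-57\right) = \left(-112\right) \left(-57\right) = 6384$)
$\sqrt{W + \left(-6555 + r\right)} = \sqrt{6384 - \frac{5258795}{802}} = \sqrt{- \frac{138827}{802}} = \frac{i \sqrt{111339254}}{802}$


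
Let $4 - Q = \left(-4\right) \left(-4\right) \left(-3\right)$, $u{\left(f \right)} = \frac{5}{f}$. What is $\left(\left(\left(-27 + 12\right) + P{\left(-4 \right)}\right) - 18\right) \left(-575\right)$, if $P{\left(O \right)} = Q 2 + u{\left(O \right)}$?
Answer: $- \frac{160425}{4} \approx -40106.0$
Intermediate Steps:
$Q = 52$ ($Q = 4 - \left(-4\right) \left(-4\right) \left(-3\right) = 4 - 16 \left(-3\right) = 4 - -48 = 4 + 48 = 52$)
$P{\left(O \right)} = 104 + \frac{5}{O}$ ($P{\left(O \right)} = 52 \cdot 2 + \frac{5}{O} = 104 + \frac{5}{O}$)
$\left(\left(\left(-27 + 12\right) + P{\left(-4 \right)}\right) - 18\right) \left(-575\right) = \left(\left(\left(-27 + 12\right) + \left(104 + \frac{5}{-4}\right)\right) - 18\right) \left(-575\right) = \left(\left(-15 + \left(104 + 5 \left(- \frac{1}{4}\right)\right)\right) - 18\right) \left(-575\right) = \left(\left(-15 + \left(104 - \frac{5}{4}\right)\right) - 18\right) \left(-575\right) = \left(\left(-15 + \frac{411}{4}\right) - 18\right) \left(-575\right) = \left(\frac{351}{4} - 18\right) \left(-575\right) = \frac{279}{4} \left(-575\right) = - \frac{160425}{4}$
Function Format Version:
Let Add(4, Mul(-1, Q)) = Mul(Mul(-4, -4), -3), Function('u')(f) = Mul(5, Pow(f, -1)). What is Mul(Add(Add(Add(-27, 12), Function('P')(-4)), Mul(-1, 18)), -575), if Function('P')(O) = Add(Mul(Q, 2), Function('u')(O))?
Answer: Rational(-160425, 4) ≈ -40106.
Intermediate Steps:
Q = 52 (Q = Add(4, Mul(-1, Mul(Mul(-4, -4), -3))) = Add(4, Mul(-1, Mul(16, -3))) = Add(4, Mul(-1, -48)) = Add(4, 48) = 52)
Function('P')(O) = Add(104, Mul(5, Pow(O, -1))) (Function('P')(O) = Add(Mul(52, 2), Mul(5, Pow(O, -1))) = Add(104, Mul(5, Pow(O, -1))))
Mul(Add(Add(Add(-27, 12), Function('P')(-4)), Mul(-1, 18)), -575) = Mul(Add(Add(Add(-27, 12), Add(104, Mul(5, Pow(-4, -1)))), Mul(-1, 18)), -575) = Mul(Add(Add(-15, Add(104, Mul(5, Rational(-1, 4)))), -18), -575) = Mul(Add(Add(-15, Add(104, Rational(-5, 4))), -18), -575) = Mul(Add(Add(-15, Rational(411, 4)), -18), -575) = Mul(Add(Rational(351, 4), -18), -575) = Mul(Rational(279, 4), -575) = Rational(-160425, 4)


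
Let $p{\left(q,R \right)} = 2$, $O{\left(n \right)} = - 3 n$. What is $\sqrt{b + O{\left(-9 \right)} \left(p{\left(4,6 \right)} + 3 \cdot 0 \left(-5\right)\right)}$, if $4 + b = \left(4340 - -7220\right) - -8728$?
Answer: $\sqrt{20338} \approx 142.61$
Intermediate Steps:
$b = 20284$ ($b = -4 + \left(\left(4340 - -7220\right) - -8728\right) = -4 + \left(\left(4340 + 7220\right) + 8728\right) = -4 + \left(11560 + 8728\right) = -4 + 20288 = 20284$)
$\sqrt{b + O{\left(-9 \right)} \left(p{\left(4,6 \right)} + 3 \cdot 0 \left(-5\right)\right)} = \sqrt{20284 + \left(-3\right) \left(-9\right) \left(2 + 3 \cdot 0 \left(-5\right)\right)} = \sqrt{20284 + 27 \left(2 + 0 \left(-5\right)\right)} = \sqrt{20284 + 27 \left(2 + 0\right)} = \sqrt{20284 + 27 \cdot 2} = \sqrt{20284 + 54} = \sqrt{20338}$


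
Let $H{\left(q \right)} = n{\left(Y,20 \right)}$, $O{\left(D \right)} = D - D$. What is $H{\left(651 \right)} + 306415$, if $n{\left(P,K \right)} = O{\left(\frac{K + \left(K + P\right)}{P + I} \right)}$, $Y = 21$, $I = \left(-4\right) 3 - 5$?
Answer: $306415$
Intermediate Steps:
$I = -17$ ($I = -12 - 5 = -17$)
$O{\left(D \right)} = 0$
$n{\left(P,K \right)} = 0$
$H{\left(q \right)} = 0$
$H{\left(651 \right)} + 306415 = 0 + 306415 = 306415$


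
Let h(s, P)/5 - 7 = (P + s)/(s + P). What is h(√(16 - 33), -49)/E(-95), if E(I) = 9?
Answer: 40/9 ≈ 4.4444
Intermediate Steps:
h(s, P) = 40 (h(s, P) = 35 + 5*((P + s)/(s + P)) = 35 + 5*((P + s)/(P + s)) = 35 + 5*1 = 35 + 5 = 40)
h(√(16 - 33), -49)/E(-95) = 40/9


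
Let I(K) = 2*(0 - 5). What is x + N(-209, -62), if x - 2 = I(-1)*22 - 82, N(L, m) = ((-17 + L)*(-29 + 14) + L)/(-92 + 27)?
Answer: -22681/65 ≈ -348.94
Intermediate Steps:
I(K) = -10 (I(K) = 2*(-5) = -10)
N(L, m) = -51/13 + 14*L/65 (N(L, m) = ((-17 + L)*(-15) + L)/(-65) = ((255 - 15*L) + L)*(-1/65) = (255 - 14*L)*(-1/65) = -51/13 + 14*L/65)
x = -300 (x = 2 + (-10*22 - 82) = 2 + (-220 - 82) = 2 - 302 = -300)
x + N(-209, -62) = -300 + (-51/13 + (14/65)*(-209)) = -300 + (-51/13 - 2926/65) = -300 - 3181/65 = -22681/65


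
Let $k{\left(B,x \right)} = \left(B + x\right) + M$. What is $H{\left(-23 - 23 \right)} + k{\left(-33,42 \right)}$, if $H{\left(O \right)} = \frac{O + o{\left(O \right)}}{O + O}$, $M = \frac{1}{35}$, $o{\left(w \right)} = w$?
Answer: $\frac{351}{35} \approx 10.029$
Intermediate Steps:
$M = \frac{1}{35} \approx 0.028571$
$k{\left(B,x \right)} = \frac{1}{35} + B + x$ ($k{\left(B,x \right)} = \left(B + x\right) + \frac{1}{35} = \frac{1}{35} + B + x$)
$H{\left(O \right)} = 1$ ($H{\left(O \right)} = \frac{O + O}{O + O} = \frac{2 O}{2 O} = 2 O \frac{1}{2 O} = 1$)
$H{\left(-23 - 23 \right)} + k{\left(-33,42 \right)} = 1 + \left(\frac{1}{35} - 33 + 42\right) = 1 + \frac{316}{35} = \frac{351}{35}$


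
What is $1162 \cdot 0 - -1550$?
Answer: $1550$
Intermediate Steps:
$1162 \cdot 0 - -1550 = 0 + 1550 = 1550$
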